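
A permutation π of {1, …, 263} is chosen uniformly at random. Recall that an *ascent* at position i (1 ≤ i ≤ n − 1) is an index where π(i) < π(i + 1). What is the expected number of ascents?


Write X = Σ X_I over i = 1, …, 262, with X_I the indicator of one ascent.
There are 262 indicators.
For each fixed i, the pair (π(i), π(i+1)) is a uniformly random ordered pair of distinct values from {1, …, 263}; by symmetry P[π(i) < π(i+1)] = 1/2.
By linearity: E[X] = 262 · (1/2) = (263 − 1) · (1/2) = 131 ≈ 131.000.

E[X] = 131 = 131.000.


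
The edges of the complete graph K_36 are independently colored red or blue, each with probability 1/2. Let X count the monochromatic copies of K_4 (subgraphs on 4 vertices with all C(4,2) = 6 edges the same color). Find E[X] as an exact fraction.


Let X = Σ_S X_S over the C(36, 4) = 58905 subsets S of size 4, where X_S = 1 if the K_4 on S is monochromatic.
For a fixed S, the K_4 on S has C(4, 2) = 6 edges. P[all 6 edges red] = (1/2)^6, and likewise for blue, so P[monochromatic] = 2·(1/2)^6 = 2^{1 − 6} = 1/32.
By linearity of expectation: E[X] = C(36, 4) · 2^{1 − 6} = 58905 · 1/32 = 58905/32.
Numerically: E[X] ≈ 1840.78125.

E[X] = C(36,4)·2^(1−C(4,2)) = 58905/32 ≈ 1840.78125.


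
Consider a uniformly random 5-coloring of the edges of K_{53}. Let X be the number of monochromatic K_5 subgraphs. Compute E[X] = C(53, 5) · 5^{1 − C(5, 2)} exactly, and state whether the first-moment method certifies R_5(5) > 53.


E[X] = C(53, 5) · 5^{1 − 10} = 2869685 · 5^{−9} = 2869685/1953125.
As a reduced fraction: E[X] = 573937/390625 ≈ 1.4693.
Is E[X] < 1? NO.
Since E[X] ≥ 1, the first-moment bound is inconclusive at n = 53; it does NOT by itself certify R_5(5) > 53.

E[X] = 573937/390625 ≈ 1.4693; E[X] ≥ 1; first-moment method inconclusive here.


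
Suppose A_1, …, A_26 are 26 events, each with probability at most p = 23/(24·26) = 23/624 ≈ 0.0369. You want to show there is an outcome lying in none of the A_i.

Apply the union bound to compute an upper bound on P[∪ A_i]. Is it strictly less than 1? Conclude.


Union bound: P[∪_{i=1}^{26} A_i] ≤ Σ_i P[A_i] ≤ 26·p = 26·(23/624) = 23/24.
Numerically: 23/24 ≈ 0.9583.
Is 23/24 < 1? YES.
Since P[∪ A_i] ≤ 23/24 < 1, the complement has P[∩ A_i^c] ≥ 1 − 23/24 = 1/24 > 0, so some outcome avoids every A_i.

26·p = 23/24 ≈ 0.9583; existence CERTIFIED by the union bound.


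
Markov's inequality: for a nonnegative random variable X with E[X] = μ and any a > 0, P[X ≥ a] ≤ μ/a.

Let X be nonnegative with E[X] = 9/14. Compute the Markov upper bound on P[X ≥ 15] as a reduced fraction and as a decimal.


μ = E[X] = 9/14, a = 15.
Markov: P[X ≥ 15] ≤ μ/a = (9/14)/15 = 3/70.
Numerically: ≈ 0.0429.
(Since a = 15 > μ = 0.6429, the bound 3/70 is < 1 and informative.)

P[X ≥ 15] ≤ 3/70 ≈ 0.0429.


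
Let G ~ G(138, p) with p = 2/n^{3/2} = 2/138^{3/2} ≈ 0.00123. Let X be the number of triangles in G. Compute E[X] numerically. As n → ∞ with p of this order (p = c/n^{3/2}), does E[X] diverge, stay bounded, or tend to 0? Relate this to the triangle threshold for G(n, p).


Number of potential triangles: C(138, 3) = 428536.
Each occurs with probability p³ ≈ (0.00123)³ ≈ 1.87773e-09.
By linearity: E[X] = C(138, 3)·p³ ≈ 428536 · 1.87773e-09 ≈ 0.001.
Since α = 3/2 > 1, p = c/n^{3/2} = o(1/n) is below the triangle threshold p ~ 1/n. Asymptotically E[X] ~ (c³/6)·n^{3(1−α)} = (2³/6)·n^{-1.5} → 0, so by Markov's inequality G has no triangles w.h.p.

E[X] ≈ 0.001; in regime p = Θ(1/n^{3/2}) E[X] tends to 0 (below the triangle threshold p ~ 1/n).


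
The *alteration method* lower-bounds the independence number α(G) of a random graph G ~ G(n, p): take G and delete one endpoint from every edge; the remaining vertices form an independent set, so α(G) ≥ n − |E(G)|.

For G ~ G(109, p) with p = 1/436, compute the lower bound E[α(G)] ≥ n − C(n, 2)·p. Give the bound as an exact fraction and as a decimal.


E[|E(G)|] = C(109, 2)·p = 5886 · (1/436) = 27/2.
E[α(G)] ≥ n − E[|E(G)|] = 109 − 27/2 = 191/2.
Numerically: ≈ 95.500.
(This is only a lower bound; the true E[α(G)] may be larger.)

E[α(G)] ≥ 191/2 ≈ 95.500.


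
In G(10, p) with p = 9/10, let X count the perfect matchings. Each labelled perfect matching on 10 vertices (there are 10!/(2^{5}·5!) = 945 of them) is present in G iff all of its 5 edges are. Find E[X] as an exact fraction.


K_10 has 10!/(2^{5}·5!) = 945 labelled perfect matchings.
For each such perfect matching H, let X_H = 1 if all 5 edges of H are present in G. Then P[X_H = 1] = p^{5} = (9/10)^{5} = 59049/100000.
Summing the indicators: E[X] = Σ_H E[X_H] = 945 · p^{5} = 945 · 59049/100000 = 11160261/20000.
Numerically: E[X] ≈ 558.01.

E[X] = 945 · (9/10)^{5} = 11160261/20000 ≈ 558.01.


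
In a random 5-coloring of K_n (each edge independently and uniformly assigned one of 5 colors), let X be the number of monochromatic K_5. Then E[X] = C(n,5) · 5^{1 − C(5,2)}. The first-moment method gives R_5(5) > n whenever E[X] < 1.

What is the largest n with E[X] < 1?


We need C(n, 5) · 5^{1 − 10} < 1, i.e. C(n, 5) < 5^{10 − 1} = 1953125.
Check values of n near the boundary:
  n = 47: C(47, 5) = 1533939; 1533939 < 1953125? YES
  n = 48: C(48, 5) = 1712304; 1712304 < 1953125? YES
  n = 49: C(49, 5) = 1906884; 1906884 < 1953125? YES
  n = 50: C(50, 5) = 2118760; 2118760 < 1953125? NO
  n = 51: C(51, 5) = 2349060; 2349060 < 1953125? NO
  n = 52: C(52, 5) = 2598960; 2598960 < 1953125? NO
The largest n with C(n, 5) < 1953125 is n = 49 (where E[X] = 1906884/1953125 ≈ 0.976325). Hence R_5(5) > 49, i.e. R_5(5) ≥ 50.

Largest n = 49; hence R_5(5) > 49.


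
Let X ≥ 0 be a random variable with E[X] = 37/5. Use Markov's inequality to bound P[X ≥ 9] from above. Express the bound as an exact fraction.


μ = E[X] = 37/5, a = 9.
Markov: P[X ≥ 9] ≤ μ/a = (37/5)/9 = 37/45.
Numerically: ≈ 0.822.
(Since a = 9 > μ = 7.400, the bound 37/45 is < 1 and informative.)

P[X ≥ 9] ≤ 37/45 ≈ 0.822.


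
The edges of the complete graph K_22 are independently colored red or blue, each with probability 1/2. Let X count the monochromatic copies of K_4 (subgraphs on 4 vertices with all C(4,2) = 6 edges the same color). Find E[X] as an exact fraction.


Let X = Σ_S X_S over the C(22, 4) = 7315 subsets S of size 4, where X_S = 1 if the K_4 on S is monochromatic.
For a fixed S, the K_4 on S has C(4, 2) = 6 edges. P[all 6 edges red] = (1/2)^6, and likewise for blue, so P[monochromatic] = 2·(1/2)^6 = 2^{1 − 6} = 1/32.
Summing: E[X] = C(22, 4) · 2^{1 − 6} = 7315 · 1/32 = 7315/32.
Numerically: E[X] ≈ 228.593750.

E[X] = C(22,4)·2^(1−C(4,2)) = 7315/32 ≈ 228.593750.


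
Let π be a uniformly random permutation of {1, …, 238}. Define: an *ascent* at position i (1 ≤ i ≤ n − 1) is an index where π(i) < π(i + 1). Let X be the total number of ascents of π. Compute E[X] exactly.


Write X = Σ X_I over i = 1, …, 237, with X_I the indicator of one ascent.
There are 237 indicators.
For each fixed i, the pair (π(i), π(i+1)) is a uniformly random ordered pair of distinct values from {1, …, 238}; by symmetry P[π(i) < π(i+1)] = 1/2.
By linearity: E[X] = 237 · (1/2) = (238 − 1) · (1/2) = 237/2 ≈ 118.50000.

E[X] = 237/2 = 118.50000.


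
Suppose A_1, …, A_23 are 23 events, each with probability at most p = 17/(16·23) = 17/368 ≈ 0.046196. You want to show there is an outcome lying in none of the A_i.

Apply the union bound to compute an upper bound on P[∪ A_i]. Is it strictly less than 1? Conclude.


Union bound: P[∪_{i=1}^{23} A_i] ≤ Σ_i P[A_i] ≤ 23·p = 23·(17/368) = 17/16.
Numerically: 17/16 ≈ 1.062500.
Is 17/16 < 1? NO.
Since the bound 17/16 is ≥ 1, the union bound is uninformative here; it does NOT by itself certify existence.

23·p = 17/16 ≈ 1.062500; existence NOT certified by the union bound.


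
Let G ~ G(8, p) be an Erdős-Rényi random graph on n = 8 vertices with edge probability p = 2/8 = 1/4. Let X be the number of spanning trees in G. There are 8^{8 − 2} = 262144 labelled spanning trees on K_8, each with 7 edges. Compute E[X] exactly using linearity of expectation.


K_8 has 8^{8 − 2} = 262144 labelled spanning trees.
For each such spanning tree H, let X_H = 1 if all 7 edges of H are present in G. Then P[X_H = 1] = p^{7} = (1/4)^{7} = 1/16384.
By linearity of expectation: E[X] = Σ_H E[X_H] = 262144 · p^{7} = 262144 · 1/16384 = 16.
Numerically: E[X] ≈ 16.

E[X] = 262144 · (1/4)^{7} = 16 ≈ 16.


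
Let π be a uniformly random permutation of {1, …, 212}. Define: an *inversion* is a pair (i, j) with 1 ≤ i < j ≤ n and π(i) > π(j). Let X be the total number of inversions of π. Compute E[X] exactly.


Write X = Σ X_I over the C(212, 2) = 22366 pairs i < j, with X_I the indicator of one inversion.
There are 22366 indicators.
For each fixed pair i < j, the values π(i) and π(j) are two distinct elements of {1, …, 212} in uniformly random order; by symmetry P[π(i) > π(j)] = 1/2.
By linearity: E[X] = 22366 · (1/2) = C(212, 2) · (1/2) = 22366/2 = 11183 ≈ 11183.000000.

E[X] = 11183 = 11183.000000.


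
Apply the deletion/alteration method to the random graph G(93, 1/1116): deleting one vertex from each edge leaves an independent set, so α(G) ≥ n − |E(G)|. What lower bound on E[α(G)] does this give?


E[|E(G)|] = C(93, 2)·p = 4278 · (1/1116) = 23/6.
E[α(G)] ≥ n − E[|E(G)|] = 93 − 23/6 = 535/6.
Numerically: ≈ 89.167.
(This is only a lower bound; the true E[α(G)] may be larger.)

E[α(G)] ≥ 535/6 ≈ 89.167.


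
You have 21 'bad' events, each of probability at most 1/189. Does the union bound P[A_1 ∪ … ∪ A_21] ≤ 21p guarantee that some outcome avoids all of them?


Union bound: P[∪_{i=1}^{21} A_i] ≤ Σ_i P[A_i] ≤ 21·p = 21·(1/189) = 1/9.
Numerically: 1/9 ≈ 0.111111.
Is 1/9 < 1? YES.
Since P[∪ A_i] ≤ 1/9 < 1, the complement has P[∩ A_i^c] ≥ 1 − 1/9 = 8/9 > 0, so some outcome avoids every A_i.

21·p = 1/9 ≈ 0.111111; existence CERTIFIED by the union bound.


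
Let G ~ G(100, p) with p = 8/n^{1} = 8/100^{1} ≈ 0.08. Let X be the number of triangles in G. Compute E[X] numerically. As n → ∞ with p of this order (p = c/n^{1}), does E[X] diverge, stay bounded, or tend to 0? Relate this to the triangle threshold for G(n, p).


Number of potential triangles: C(100, 3) = 161700.
Each occurs with probability p³ ≈ (0.08)³ ≈ 5.12000000e-04.
By linearity: E[X] = C(100, 3)·p³ ≈ 161700 · 5.12000000e-04 ≈ 82.790400.
Here α = 1, so p = 8/n is exactly at the triangle threshold p ~ 1/n. Asymptotically E[X] → c³/6 = 8³/6 = 256/3 ≈ 85.333333, a bounded constant. In this regime the triangle count is asymptotically Poisson(c³/6).

E[X] ≈ 82.790400; in regime p = Θ(1/n^{1}) E[X] stays bounded (at the triangle threshold p ~ 1/n).


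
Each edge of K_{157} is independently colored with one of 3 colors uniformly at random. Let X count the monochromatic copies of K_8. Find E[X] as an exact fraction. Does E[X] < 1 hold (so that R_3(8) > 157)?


E[X] = C(157, 8) · 3^{1 − 28} = 7637643295425 · 3^{−27} = 7637643295425/7625597484987.
As a reduced fraction: E[X] = 848627032825/847288609443 ≈ 1.002.
Is E[X] < 1? NO.
Since E[X] ≥ 1, the first-moment bound is inconclusive at n = 157; it does NOT by itself certify R_3(8) > 157.

E[X] = 848627032825/847288609443 ≈ 1.002; E[X] ≥ 1; first-moment method inconclusive here.


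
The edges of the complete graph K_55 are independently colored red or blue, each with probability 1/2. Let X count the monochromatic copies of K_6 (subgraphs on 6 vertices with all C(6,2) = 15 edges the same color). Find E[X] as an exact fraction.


Let X = Σ_S X_S over the C(55, 6) = 28989675 subsets S of size 6, where X_S = 1 if the K_6 on S is monochromatic.
For a fixed S, the K_6 on S has C(6, 2) = 15 edges. P[all 15 edges red] = (1/2)^15, and likewise for blue, so P[monochromatic] = 2·(1/2)^15 = 2^{1 − 15} = 1/16384.
By linearity: E[X] = C(55, 6) · 2^{1 − 15} = 28989675 · 1/16384 = 28989675/16384.
Numerically: E[X] ≈ 1769.389.

E[X] = C(55,6)·2^(1−C(6,2)) = 28989675/16384 ≈ 1769.389.


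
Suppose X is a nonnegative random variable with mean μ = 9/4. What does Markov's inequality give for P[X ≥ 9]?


μ = E[X] = 9/4, a = 9.
Markov: P[X ≥ 9] ≤ μ/a = (9/4)/9 = 1/4.
Numerically: ≈ 0.2500.
(Since a = 9 > μ = 2.2500, the bound 1/4 is < 1 and informative.)

P[X ≥ 9] ≤ 1/4 ≈ 0.2500.


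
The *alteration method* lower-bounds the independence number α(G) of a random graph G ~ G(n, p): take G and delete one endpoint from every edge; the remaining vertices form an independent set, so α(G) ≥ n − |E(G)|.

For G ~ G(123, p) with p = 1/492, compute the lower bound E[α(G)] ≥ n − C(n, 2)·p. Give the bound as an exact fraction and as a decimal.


E[|E(G)|] = C(123, 2)·p = 7503 · (1/492) = 61/4.
E[α(G)] ≥ n − E[|E(G)|] = 123 − 61/4 = 431/4.
Numerically: ≈ 107.7500.
(This is only a lower bound; the true E[α(G)] may be larger.)

E[α(G)] ≥ 431/4 ≈ 107.7500.


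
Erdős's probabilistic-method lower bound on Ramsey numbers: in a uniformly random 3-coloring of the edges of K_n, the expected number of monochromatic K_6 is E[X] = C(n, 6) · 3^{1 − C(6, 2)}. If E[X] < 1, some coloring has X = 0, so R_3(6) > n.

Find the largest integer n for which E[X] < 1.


We need C(n, 6) · 3^{1 − 15} < 1, i.e. C(n, 6) < 3^{15 − 1} = 4782969.
Check values of n near the boundary:
  n = 39: C(39, 6) = 3262623; 3262623 < 4782969? YES
  n = 40: C(40, 6) = 3838380; 3838380 < 4782969? YES
  n = 41: C(41, 6) = 4496388; 4496388 < 4782969? YES
  n = 42: C(42, 6) = 5245786; 5245786 < 4782969? NO
  n = 43: C(43, 6) = 6096454; 6096454 < 4782969? NO
  n = 44: C(44, 6) = 7059052; 7059052 < 4782969? NO
The largest n with C(n, 6) < 4782969 is n = 41 (where E[X] = 1498796/1594323 ≈ 0.94008). Hence R_3(6) > 41, i.e. R_3(6) ≥ 42.

Largest n = 41; hence R_3(6) > 41.


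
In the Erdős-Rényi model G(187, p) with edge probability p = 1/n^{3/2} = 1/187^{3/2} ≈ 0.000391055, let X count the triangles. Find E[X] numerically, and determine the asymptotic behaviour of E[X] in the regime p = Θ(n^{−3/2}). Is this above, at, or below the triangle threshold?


Number of potential triangles: C(187, 3) = 1072445.
Each occurs with probability p³ ≈ (0.000391055)³ ≈ 5.98015954e-11.
By linearity: E[X] = C(187, 3)·p³ ≈ 1072445 · 5.98015954e-11 ≈ 0.000064.
Since α = 3/2 > 1, p = c/n^{3/2} = o(1/n) is below the triangle threshold p ~ 1/n. Asymptotically E[X] ~ (c³/6)·n^{3(1−α)} = (1³/6)·n^{-1.5} → 0, so by Markov's inequality G has no triangles w.h.p.

E[X] ≈ 0.000064; in regime p = Θ(1/n^{3/2}) E[X] tends to 0 (below the triangle threshold p ~ 1/n).


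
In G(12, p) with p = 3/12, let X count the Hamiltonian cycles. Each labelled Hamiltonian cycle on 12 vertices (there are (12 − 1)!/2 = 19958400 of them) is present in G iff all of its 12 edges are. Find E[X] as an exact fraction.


K_12 has (12 − 1)!/2 = 19958400 labelled Hamiltonian cycles.
For each such Hamiltonian cycle H, let X_H = 1 if all 12 edges of H are present in G. Then P[X_H = 1] = p^{12} = (1/4)^{12} = 1/16777216.
Summing the indicators: E[X] = Σ_H E[X_H] = 19958400 · p^{12} = 19958400 · 1/16777216 = 155925/131072.
Numerically: E[X] ≈ 1.18961.

E[X] = 19958400 · (1/4)^{12} = 155925/131072 ≈ 1.18961.


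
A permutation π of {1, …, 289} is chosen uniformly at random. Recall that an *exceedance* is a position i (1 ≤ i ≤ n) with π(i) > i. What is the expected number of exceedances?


Write X = Σ_{i=1}^{289} X_i, where X_i = 1_{π(i) > i}.
For each fixed i, π(i) is uniform over {1, …, 289} (marginal of a uniform permutation), so P[π(i) > i] = (n − i)/n. Summing: Σ_{i=1}^{289} (n − i)/n = (0 + 1 + … + 288)/289 = 289(289 − 1)/(2·289) = (289 − 1)/2.
Hence E[X] = Σ_{i=1}^{289} (289 − i)/289 = 144 ≈ 144.0000.

E[X] = 144 = 144.0000.


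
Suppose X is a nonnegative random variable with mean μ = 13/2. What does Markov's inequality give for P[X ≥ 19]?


μ = E[X] = 13/2, a = 19.
Markov: P[X ≥ 19] ≤ μ/a = (13/2)/19 = 13/38.
Numerically: ≈ 0.3421.
(Since a = 19 > μ = 6.5000, the bound 13/38 is < 1 and informative.)

P[X ≥ 19] ≤ 13/38 ≈ 0.3421.


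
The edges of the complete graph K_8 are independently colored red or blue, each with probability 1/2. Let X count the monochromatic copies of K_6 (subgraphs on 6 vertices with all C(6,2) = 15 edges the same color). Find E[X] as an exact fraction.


Let X = Σ_S X_S over the C(8, 6) = 28 subsets S of size 6, where X_S = 1 if the K_6 on S is monochromatic.
For a fixed S, the K_6 on S has C(6, 2) = 15 edges. P[all 15 edges red] = (1/2)^15, and likewise for blue, so P[monochromatic] = 2·(1/2)^15 = 2^{1 − 15} = 1/16384.
Summing: E[X] = C(8, 6) · 2^{1 − 15} = 28 · 1/16384 = 7/4096.
Numerically: E[X] ≈ 0.0017.

E[X] = C(8,6)·2^(1−C(6,2)) = 7/4096 ≈ 0.0017.


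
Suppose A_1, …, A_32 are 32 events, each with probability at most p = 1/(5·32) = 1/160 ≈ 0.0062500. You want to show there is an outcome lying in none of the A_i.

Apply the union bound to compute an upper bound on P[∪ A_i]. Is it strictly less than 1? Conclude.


Union bound: P[∪_{i=1}^{32} A_i] ≤ Σ_i P[A_i] ≤ 32·p = 32·(1/160) = 1/5.
Numerically: 1/5 ≈ 0.2000000.
Is 1/5 < 1? YES.
Since P[∪ A_i] ≤ 1/5 < 1, the complement has P[∩ A_i^c] ≥ 1 − 1/5 = 4/5 > 0, so some outcome avoids every A_i.

32·p = 1/5 ≈ 0.2000000; existence CERTIFIED by the union bound.


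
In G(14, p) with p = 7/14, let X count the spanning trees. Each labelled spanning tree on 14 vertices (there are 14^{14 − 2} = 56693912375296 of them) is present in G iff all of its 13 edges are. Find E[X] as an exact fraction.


K_14 has 14^{14 − 2} = 56693912375296 labelled spanning trees.
For each such spanning tree H, let X_H = 1 if all 13 edges of H are present in G. Then P[X_H = 1] = p^{13} = (1/2)^{13} = 1/8192.
By linearity: E[X] = Σ_H E[X_H] = 56693912375296 · p^{13} = 56693912375296 · 1/8192 = 13841287201/2.
Numerically: E[X] ≈ 6.92064e+09.

E[X] = 56693912375296 · (1/2)^{13} = 13841287201/2 ≈ 6.92064e+09.


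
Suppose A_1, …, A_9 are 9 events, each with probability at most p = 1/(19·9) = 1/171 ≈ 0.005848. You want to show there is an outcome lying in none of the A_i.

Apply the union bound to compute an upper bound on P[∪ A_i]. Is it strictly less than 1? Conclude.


Union bound: P[∪_{i=1}^{9} A_i] ≤ Σ_i P[A_i] ≤ 9·p = 9·(1/171) = 1/19.
Numerically: 1/19 ≈ 0.052632.
Is 1/19 < 1? YES.
Since P[∪ A_i] ≤ 1/19 < 1, the complement has P[∩ A_i^c] ≥ 1 − 1/19 = 18/19 > 0, so some outcome avoids every A_i.

9·p = 1/19 ≈ 0.052632; existence CERTIFIED by the union bound.


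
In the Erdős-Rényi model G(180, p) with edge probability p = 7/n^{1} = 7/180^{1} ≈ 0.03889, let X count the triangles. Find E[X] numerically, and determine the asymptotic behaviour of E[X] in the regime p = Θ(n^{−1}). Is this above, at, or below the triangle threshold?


Number of potential triangles: C(180, 3) = 955860.
Each occurs with probability p³ ≈ (0.03889)³ ≈ 5.881344e-05.
By linearity: E[X] = C(180, 3)·p³ ≈ 955860 · 5.881344e-05 ≈ 56.2174.
Here α = 1, so p = 7/n is exactly at the triangle threshold p ~ 1/n. Asymptotically E[X] → c³/6 = 7³/6 = 343/6 ≈ 57.1667, a bounded constant. In this regime the triangle count is asymptotically Poisson(c³/6).

E[X] ≈ 56.2174; in regime p = Θ(1/n^{1}) E[X] stays bounded (at the triangle threshold p ~ 1/n).


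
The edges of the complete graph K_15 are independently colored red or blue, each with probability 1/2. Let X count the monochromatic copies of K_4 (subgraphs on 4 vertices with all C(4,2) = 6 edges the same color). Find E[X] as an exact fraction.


Let X = Σ_S X_S over the C(15, 4) = 1365 subsets S of size 4, where X_S = 1 if the K_4 on S is monochromatic.
For a fixed S, the K_4 on S has C(4, 2) = 6 edges. P[all 6 edges red] = (1/2)^6, and likewise for blue, so P[monochromatic] = 2·(1/2)^6 = 2^{1 − 6} = 1/32.
Summing: E[X] = C(15, 4) · 2^{1 − 6} = 1365 · 1/32 = 1365/32.
Numerically: E[X] ≈ 42.65625.

E[X] = C(15,4)·2^(1−C(4,2)) = 1365/32 ≈ 42.65625.


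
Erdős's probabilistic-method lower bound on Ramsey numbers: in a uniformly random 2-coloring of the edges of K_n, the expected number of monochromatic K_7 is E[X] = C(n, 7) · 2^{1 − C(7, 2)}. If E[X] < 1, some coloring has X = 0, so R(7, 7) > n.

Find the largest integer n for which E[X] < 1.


We need C(n, 7) · 2^{1 − 21} < 1, i.e. C(n, 7) < 2^{21 − 1} = 1048576.
Check values of n near the boundary:
  n = 22: C(22, 7) = 170544; 170544 < 1048576? YES
  n = 23: C(23, 7) = 245157; 245157 < 1048576? YES
  n = 24: C(24, 7) = 346104; 346104 < 1048576? YES
  n = 25: C(25, 7) = 480700; 480700 < 1048576? YES
  n = 26: C(26, 7) = 657800; 657800 < 1048576? YES
  n = 27: C(27, 7) = 888030; 888030 < 1048576? YES
  n = 28: C(28, 7) = 1184040; 1184040 < 1048576? NO
The largest n with C(n, 7) < 1048576 is n = 27 (where E[X] = 444015/524288 ≈ 0.847). Hence R(7, 7) > 27, i.e. R(7, 7) ≥ 28.

Largest n = 27; hence R(7, 7) > 27.


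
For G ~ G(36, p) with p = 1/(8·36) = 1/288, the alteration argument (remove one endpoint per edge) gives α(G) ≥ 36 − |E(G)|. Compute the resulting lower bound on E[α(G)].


E[|E(G)|] = C(36, 2)·p = 630 · (1/288) = 35/16.
E[α(G)] ≥ n − E[|E(G)|] = 36 − 35/16 = 541/16.
Numerically: ≈ 33.812.
(This is only a lower bound; the true E[α(G)] may be larger.)

E[α(G)] ≥ 541/16 ≈ 33.812.


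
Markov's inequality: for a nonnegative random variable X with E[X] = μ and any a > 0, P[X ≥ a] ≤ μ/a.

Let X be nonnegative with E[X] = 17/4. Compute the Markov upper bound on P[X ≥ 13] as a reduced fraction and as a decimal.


μ = E[X] = 17/4, a = 13.
Markov: P[X ≥ 13] ≤ μ/a = (17/4)/13 = 17/52.
Numerically: ≈ 0.327.
(Since a = 13 > μ = 4.250, the bound 17/52 is < 1 and informative.)

P[X ≥ 13] ≤ 17/52 ≈ 0.327.


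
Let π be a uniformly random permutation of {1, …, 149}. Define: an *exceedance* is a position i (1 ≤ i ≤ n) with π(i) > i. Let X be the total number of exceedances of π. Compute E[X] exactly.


Write X = Σ_{i=1}^{149} X_i, where X_i = 1_{π(i) > i}.
For each fixed i, π(i) is uniform over {1, …, 149} (marginal of a uniform permutation), so P[π(i) > i] = (n − i)/n. Summing: Σ_{i=1}^{149} (n − i)/n = (0 + 1 + … + 148)/149 = 149(149 − 1)/(2·149) = (149 − 1)/2.
Hence E[X] = Σ_{i=1}^{149} (149 − i)/149 = 74 ≈ 74.000.

E[X] = 74 = 74.000.


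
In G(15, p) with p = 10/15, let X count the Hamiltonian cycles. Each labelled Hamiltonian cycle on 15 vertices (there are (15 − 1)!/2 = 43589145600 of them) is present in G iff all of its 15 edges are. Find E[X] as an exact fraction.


K_15 has (15 − 1)!/2 = 43589145600 labelled Hamiltonian cycles.
For each such Hamiltonian cycle H, let X_H = 1 if all 15 edges of H are present in G. Then P[X_H = 1] = p^{15} = (2/3)^{15} = 32768/14348907.
Summing the indicators: E[X] = Σ_H E[X_H] = 43589145600 · p^{15} = 43589145600 · 32768/14348907 = 5877897625600/59049.
Numerically: E[X] ≈ 9.9543e+07.

E[X] = 43589145600 · (2/3)^{15} = 5877897625600/59049 ≈ 9.9543e+07.


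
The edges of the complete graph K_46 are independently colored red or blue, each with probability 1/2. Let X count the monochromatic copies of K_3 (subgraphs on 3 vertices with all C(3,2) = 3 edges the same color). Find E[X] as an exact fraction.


Let X = Σ_S X_S over the C(46, 3) = 15180 subsets S of size 3, where X_S = 1 if the K_3 on S is monochromatic.
For a fixed S, the K_3 on S has C(3, 2) = 3 edges. P[all 3 edges red] = (1/2)^3, and likewise for blue, so P[monochromatic] = 2·(1/2)^3 = 2^{1 − 3} = 1/4.
Summing: E[X] = C(46, 3) · 2^{1 − 3} = 15180 · 1/4 = 3795.
Numerically: E[X] ≈ 3795.0000.

E[X] = C(46,3)·2^(1−C(3,2)) = 3795 ≈ 3795.0000.


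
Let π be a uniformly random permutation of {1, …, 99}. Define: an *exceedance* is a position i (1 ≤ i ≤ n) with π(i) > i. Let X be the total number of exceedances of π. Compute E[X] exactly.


Write X = Σ_{i=1}^{99} X_i, where X_i = 1_{π(i) > i}.
For each fixed i, π(i) is uniform over {1, …, 99} (marginal of a uniform permutation), so P[π(i) > i] = (n − i)/n. Summing: Σ_{i=1}^{99} (n − i)/n = (0 + 1 + … + 98)/99 = 99(99 − 1)/(2·99) = (99 − 1)/2.
Hence E[X] = Σ_{i=1}^{99} (99 − i)/99 = 49 ≈ 49.000.

E[X] = 49 = 49.000.


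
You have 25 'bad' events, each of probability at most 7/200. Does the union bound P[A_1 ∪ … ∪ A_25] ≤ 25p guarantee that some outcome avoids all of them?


Union bound: P[∪_{i=1}^{25} A_i] ≤ Σ_i P[A_i] ≤ 25·p = 25·(7/200) = 7/8.
Numerically: 7/8 ≈ 0.8750.
Is 7/8 < 1? YES.
Since P[∪ A_i] ≤ 7/8 < 1, the complement has P[∩ A_i^c] ≥ 1 − 7/8 = 1/8 > 0, so some outcome avoids every A_i.

25·p = 7/8 ≈ 0.8750; existence CERTIFIED by the union bound.


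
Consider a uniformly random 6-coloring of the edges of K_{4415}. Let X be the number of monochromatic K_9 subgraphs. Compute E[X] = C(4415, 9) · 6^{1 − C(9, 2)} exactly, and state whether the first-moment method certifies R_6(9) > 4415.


E[X] = C(4415, 9) · 6^{1 − 36} = 1742086910069196051229123255 · 6^{−35} = 1742086910069196051229123255/1719070799748422591028658176.
As a reduced fraction: E[X] = 1742086910069196051229123255/1719070799748422591028658176 ≈ 1.013389.
Is E[X] < 1? NO.
Since E[X] ≥ 1, the first-moment bound is inconclusive at n = 4415; it does NOT by itself certify R_6(9) > 4415.

E[X] = 1742086910069196051229123255/1719070799748422591028658176 ≈ 1.013389; E[X] ≥ 1; first-moment method inconclusive here.


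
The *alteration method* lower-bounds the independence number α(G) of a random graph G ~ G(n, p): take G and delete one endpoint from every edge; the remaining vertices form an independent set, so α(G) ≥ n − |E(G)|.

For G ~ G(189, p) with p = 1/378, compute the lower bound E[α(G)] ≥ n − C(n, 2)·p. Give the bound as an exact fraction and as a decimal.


E[|E(G)|] = C(189, 2)·p = 17766 · (1/378) = 47.
E[α(G)] ≥ n − E[|E(G)|] = 189 − 47 = 142.
Numerically: ≈ 142.000000.
(This is only a lower bound; the true E[α(G)] may be larger.)

E[α(G)] ≥ 142 ≈ 142.000000.


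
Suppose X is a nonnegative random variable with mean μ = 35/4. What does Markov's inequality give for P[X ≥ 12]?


μ = E[X] = 35/4, a = 12.
Markov: P[X ≥ 12] ≤ μ/a = (35/4)/12 = 35/48.
Numerically: ≈ 0.7292.
(Since a = 12 > μ = 8.7500, the bound 35/48 is < 1 and informative.)

P[X ≥ 12] ≤ 35/48 ≈ 0.7292.


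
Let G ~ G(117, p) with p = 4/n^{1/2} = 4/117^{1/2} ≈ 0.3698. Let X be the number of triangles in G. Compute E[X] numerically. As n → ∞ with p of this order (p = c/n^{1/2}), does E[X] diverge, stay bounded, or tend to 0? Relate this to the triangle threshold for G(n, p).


Number of potential triangles: C(117, 3) = 260130.
Each occurs with probability p³ ≈ (0.3698)³ ≈ 5.057096e-02.
By linearity: E[X] = C(117, 3)·p³ ≈ 260130 · 5.057096e-02 ≈ 13155.0233.
Since α = 1/2 < 1, p = c/n^{1/2} ≫ 1/n is above the triangle threshold p ~ 1/n. Asymptotically E[X] ~ (c³/6)·n^{3(1−α)} = (4³/6)·n^{1.5} → ∞; triangles are abundant w.h.p.

E[X] ≈ 13155.0233; in regime p = Θ(1/n^{1/2}) E[X] diverges (above the triangle threshold p ~ 1/n).


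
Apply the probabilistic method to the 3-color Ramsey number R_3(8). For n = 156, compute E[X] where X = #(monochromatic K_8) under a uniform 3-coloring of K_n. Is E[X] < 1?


E[X] = C(156, 8) · 3^{1 − 28} = 7248464019225 · 3^{−27} = 7248464019225/7625597484987.
As a reduced fraction: E[X] = 805384891025/847288609443 ≈ 0.9505437.
Is E[X] < 1? YES.
Since E[X] < 1, there exists a 3-coloring of K_{156} with no monochromatic K_8; hence R_3(8) > 156.

E[X] = 805384891025/847288609443 ≈ 0.9505437; E[X] < 1, so R_3(8) > 156.


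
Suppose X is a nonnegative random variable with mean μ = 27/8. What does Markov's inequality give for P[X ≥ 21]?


μ = E[X] = 27/8, a = 21.
Markov: P[X ≥ 21] ≤ μ/a = (27/8)/21 = 9/56.
Numerically: ≈ 0.16071.
(Since a = 21 > μ = 3.37500, the bound 9/56 is < 1 and informative.)

P[X ≥ 21] ≤ 9/56 ≈ 0.16071.


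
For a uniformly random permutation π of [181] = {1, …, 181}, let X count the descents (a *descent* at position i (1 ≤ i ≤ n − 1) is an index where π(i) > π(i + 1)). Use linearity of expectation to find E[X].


Write X = Σ X_I over i = 1, …, 180, with X_I the indicator of one descent.
There are 180 indicators.
For each fixed i, the pair (π(i), π(i+1)) is a uniformly random ordered pair of distinct values from {1, …, 181}; by symmetry P[π(i) > π(i+1)] = 1/2.
By linearity: E[X] = 180 · (1/2) = (181 − 1) · (1/2) = 90 ≈ 90.000.

E[X] = 90 = 90.000.


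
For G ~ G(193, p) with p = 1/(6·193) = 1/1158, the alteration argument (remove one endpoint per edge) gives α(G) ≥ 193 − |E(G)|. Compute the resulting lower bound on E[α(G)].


E[|E(G)|] = C(193, 2)·p = 18528 · (1/1158) = 16.
E[α(G)] ≥ n − E[|E(G)|] = 193 − 16 = 177.
Numerically: ≈ 177.0000.
(This is only a lower bound; the true E[α(G)] may be larger.)

E[α(G)] ≥ 177 ≈ 177.0000.


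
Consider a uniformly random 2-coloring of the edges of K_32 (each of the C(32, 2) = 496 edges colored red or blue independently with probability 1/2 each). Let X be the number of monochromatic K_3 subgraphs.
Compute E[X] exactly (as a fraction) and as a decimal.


Let X = Σ_S X_S over the C(32, 3) = 4960 subsets S of size 3, where X_S = 1 if the K_3 on S is monochromatic.
For a fixed S, the K_3 on S has C(3, 2) = 3 edges. P[all 3 edges red] = (1/2)^3, and likewise for blue, so P[monochromatic] = 2·(1/2)^3 = 2^{1 − 3} = 1/4.
By linearity of expectation: E[X] = C(32, 3) · 2^{1 − 3} = 4960 · 1/4 = 1240.
Numerically: E[X] ≈ 1240.0000.

E[X] = C(32,3)·2^(1−C(3,2)) = 1240 ≈ 1240.0000.


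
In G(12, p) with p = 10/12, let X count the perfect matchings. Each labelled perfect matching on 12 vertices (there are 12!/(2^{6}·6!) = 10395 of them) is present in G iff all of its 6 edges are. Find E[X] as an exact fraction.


K_12 has 12!/(2^{6}·6!) = 10395 labelled perfect matchings.
For each such perfect matching H, let X_H = 1 if all 6 edges of H are present in G. Then P[X_H = 1] = p^{6} = (5/6)^{6} = 15625/46656.
Summing the indicators: E[X] = Σ_H E[X_H] = 10395 · p^{6} = 10395 · 15625/46656 = 6015625/1728.
Numerically: E[X] ≈ 3481.3.

E[X] = 10395 · (5/6)^{6} = 6015625/1728 ≈ 3481.3.


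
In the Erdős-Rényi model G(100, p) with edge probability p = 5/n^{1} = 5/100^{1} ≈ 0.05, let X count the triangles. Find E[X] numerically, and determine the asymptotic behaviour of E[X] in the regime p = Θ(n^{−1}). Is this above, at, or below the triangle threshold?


Number of potential triangles: C(100, 3) = 161700.
Each occurs with probability p³ ≈ (0.05)³ ≈ 1.25000e-04.
By linearity: E[X] = C(100, 3)·p³ ≈ 161700 · 1.25000e-04 ≈ 20.213.
Here α = 1, so p = 5/n is exactly at the triangle threshold p ~ 1/n. Asymptotically E[X] → c³/6 = 5³/6 = 125/6 ≈ 20.833, a bounded constant. In this regime the triangle count is asymptotically Poisson(c³/6).

E[X] ≈ 20.213; in regime p = Θ(1/n^{1}) E[X] stays bounded (at the triangle threshold p ~ 1/n).


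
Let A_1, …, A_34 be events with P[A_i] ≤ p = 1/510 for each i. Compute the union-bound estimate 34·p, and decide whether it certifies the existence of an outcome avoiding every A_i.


Union bound: P[∪_{i=1}^{34} A_i] ≤ Σ_i P[A_i] ≤ 34·p = 34·(1/510) = 1/15.
Numerically: 1/15 ≈ 0.066667.
Is 1/15 < 1? YES.
Since P[∪ A_i] ≤ 1/15 < 1, the complement has P[∩ A_i^c] ≥ 1 − 1/15 = 14/15 > 0, so some outcome avoids every A_i.

34·p = 1/15 ≈ 0.066667; existence CERTIFIED by the union bound.


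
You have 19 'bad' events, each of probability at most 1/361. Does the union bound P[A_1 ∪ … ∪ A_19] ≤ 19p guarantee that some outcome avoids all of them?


Union bound: P[∪_{i=1}^{19} A_i] ≤ Σ_i P[A_i] ≤ 19·p = 19·(1/361) = 1/19.
Numerically: 1/19 ≈ 0.05263.
Is 1/19 < 1? YES.
Since P[∪ A_i] ≤ 1/19 < 1, the complement has P[∩ A_i^c] ≥ 1 − 1/19 = 18/19 > 0, so some outcome avoids every A_i.

19·p = 1/19 ≈ 0.05263; existence CERTIFIED by the union bound.


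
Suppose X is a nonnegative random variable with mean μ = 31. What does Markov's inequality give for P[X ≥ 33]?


μ = E[X] = 31, a = 33.
Markov: P[X ≥ 33] ≤ μ/a = (31)/33 = 31/33.
Numerically: ≈ 0.939394.
(Since a = 33 > μ = 31.000000, the bound 31/33 is < 1 and informative.)

P[X ≥ 33] ≤ 31/33 ≈ 0.939394.


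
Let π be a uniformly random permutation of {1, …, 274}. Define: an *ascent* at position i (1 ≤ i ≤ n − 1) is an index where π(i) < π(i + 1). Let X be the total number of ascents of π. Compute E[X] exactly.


Write X = Σ X_I over i = 1, …, 273, with X_I the indicator of one ascent.
There are 273 indicators.
For each fixed i, the pair (π(i), π(i+1)) is a uniformly random ordered pair of distinct values from {1, …, 274}; by symmetry P[π(i) < π(i+1)] = 1/2.
By linearity: E[X] = 273 · (1/2) = (274 − 1) · (1/2) = 273/2 ≈ 136.5000.

E[X] = 273/2 = 136.5000.


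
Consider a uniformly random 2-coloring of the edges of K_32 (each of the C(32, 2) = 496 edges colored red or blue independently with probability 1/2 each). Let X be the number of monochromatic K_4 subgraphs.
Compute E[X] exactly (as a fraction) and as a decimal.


Let X = Σ_S X_S over the C(32, 4) = 35960 subsets S of size 4, where X_S = 1 if the K_4 on S is monochromatic.
For a fixed S, the K_4 on S has C(4, 2) = 6 edges. P[all 6 edges red] = (1/2)^6, and likewise for blue, so P[monochromatic] = 2·(1/2)^6 = 2^{1 − 6} = 1/32.
By linearity of expectation: E[X] = C(32, 4) · 2^{1 − 6} = 35960 · 1/32 = 4495/4.
Numerically: E[X] ≈ 1123.750.

E[X] = C(32,4)·2^(1−C(4,2)) = 4495/4 ≈ 1123.750.


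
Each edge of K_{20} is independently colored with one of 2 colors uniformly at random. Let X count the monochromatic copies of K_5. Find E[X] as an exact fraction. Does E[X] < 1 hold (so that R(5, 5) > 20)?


E[X] = C(20, 5) · 2^{1 − 10} = 15504 · 2^{−9} = 15504/512.
As a reduced fraction: E[X] = 969/32 ≈ 30.2812500.
Is E[X] < 1? NO.
Since E[X] ≥ 1, the first-moment bound is inconclusive at n = 20; it does NOT by itself certify R(5, 5) > 20.

E[X] = 969/32 ≈ 30.2812500; E[X] ≥ 1; first-moment method inconclusive here.


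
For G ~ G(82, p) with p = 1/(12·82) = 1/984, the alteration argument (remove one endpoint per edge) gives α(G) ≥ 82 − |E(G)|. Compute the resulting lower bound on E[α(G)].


E[|E(G)|] = C(82, 2)·p = 3321 · (1/984) = 27/8.
E[α(G)] ≥ n − E[|E(G)|] = 82 − 27/8 = 629/8.
Numerically: ≈ 78.625.
(This is only a lower bound; the true E[α(G)] may be larger.)

E[α(G)] ≥ 629/8 ≈ 78.625.


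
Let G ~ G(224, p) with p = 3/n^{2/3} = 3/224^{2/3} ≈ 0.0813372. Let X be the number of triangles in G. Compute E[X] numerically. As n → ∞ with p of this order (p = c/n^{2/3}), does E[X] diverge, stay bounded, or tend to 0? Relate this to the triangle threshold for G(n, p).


Number of potential triangles: C(224, 3) = 1848224.
Each occurs with probability p³ ≈ (0.0813372)³ ≈ 5.38105867e-04.
By linearity: E[X] = C(224, 3)·p³ ≈ 1848224 · 5.38105867e-04 ≈ 994.540179.
Since α = 2/3 < 1, p = c/n^{2/3} ≫ 1/n is above the triangle threshold p ~ 1/n. Asymptotically E[X] ~ (c³/6)·n^{3(1−α)} = (3³/6)·n^{1} → ∞; triangles are abundant w.h.p.

E[X] ≈ 994.540179; in regime p = Θ(1/n^{2/3}) E[X] diverges (above the triangle threshold p ~ 1/n).


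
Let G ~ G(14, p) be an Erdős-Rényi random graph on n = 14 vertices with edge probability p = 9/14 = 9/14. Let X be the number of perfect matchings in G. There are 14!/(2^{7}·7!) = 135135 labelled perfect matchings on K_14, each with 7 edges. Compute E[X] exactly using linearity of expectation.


K_14 has 14!/(2^{7}·7!) = 135135 labelled perfect matchings.
For each such perfect matching H, let X_H = 1 if all 7 edges of H are present in G. Then P[X_H = 1] = p^{7} = (9/14)^{7} = 4782969/105413504.
By linearity of expectation: E[X] = Σ_H E[X_H] = 135135 · p^{7} = 135135 · 4782969/105413504 = 92335216545/15059072.
Numerically: E[X] ≈ 6.13e+03.

E[X] = 135135 · (9/14)^{7} = 92335216545/15059072 ≈ 6.13e+03.


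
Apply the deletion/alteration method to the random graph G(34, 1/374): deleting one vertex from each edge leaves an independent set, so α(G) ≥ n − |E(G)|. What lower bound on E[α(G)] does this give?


E[|E(G)|] = C(34, 2)·p = 561 · (1/374) = 3/2.
E[α(G)] ≥ n − E[|E(G)|] = 34 − 3/2 = 65/2.
Numerically: ≈ 32.500000.
(This is only a lower bound; the true E[α(G)] may be larger.)

E[α(G)] ≥ 65/2 ≈ 32.500000.


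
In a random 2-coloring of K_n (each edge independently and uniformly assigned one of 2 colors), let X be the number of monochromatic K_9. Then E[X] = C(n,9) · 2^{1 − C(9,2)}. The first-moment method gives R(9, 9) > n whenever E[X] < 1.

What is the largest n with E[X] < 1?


We need C(n, 9) · 2^{1 − 36} < 1, i.e. C(n, 9) < 2^{36 − 1} = 34359738368.
Check values of n near the boundary:
  n = 60: C(60, 9) = 14783142660; 14783142660 < 34359738368? YES
  n = 61: C(61, 9) = 17341763505; 17341763505 < 34359738368? YES
  n = 62: C(62, 9) = 20286591270; 20286591270 < 34359738368? YES
  n = 63: C(63, 9) = 23667689815; 23667689815 < 34359738368? YES
  n = 64: C(64, 9) = 27540584512; 27540584512 < 34359738368? YES
  n = 65: C(65, 9) = 31966749880; 31966749880 < 34359738368? YES
  n = 66: C(66, 9) = 37014131440; 37014131440 < 34359738368? NO
  n = 67: C(67, 9) = 42757703560; 42757703560 < 34359738368? NO
  n = 68: C(68, 9) = 49280065120; 49280065120 < 34359738368? NO
The largest n with C(n, 9) < 34359738368 is n = 65 (where E[X] = 3995843735/4294967296 ≈ 0.930). Hence R(9, 9) > 65, i.e. R(9, 9) ≥ 66.

Largest n = 65; hence R(9, 9) > 65.


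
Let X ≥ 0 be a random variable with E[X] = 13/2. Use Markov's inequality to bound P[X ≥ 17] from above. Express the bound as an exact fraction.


μ = E[X] = 13/2, a = 17.
Markov: P[X ≥ 17] ≤ μ/a = (13/2)/17 = 13/34.
Numerically: ≈ 0.382353.
(Since a = 17 > μ = 6.500000, the bound 13/34 is < 1 and informative.)

P[X ≥ 17] ≤ 13/34 ≈ 0.382353.


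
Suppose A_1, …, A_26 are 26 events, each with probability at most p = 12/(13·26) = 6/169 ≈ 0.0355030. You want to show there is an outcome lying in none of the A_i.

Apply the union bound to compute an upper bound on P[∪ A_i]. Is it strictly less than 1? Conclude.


Union bound: P[∪_{i=1}^{26} A_i] ≤ Σ_i P[A_i] ≤ 26·p = 26·(6/169) = 12/13.
Numerically: 12/13 ≈ 0.9230769.
Is 12/13 < 1? YES.
Since P[∪ A_i] ≤ 12/13 < 1, the complement has P[∩ A_i^c] ≥ 1 − 12/13 = 1/13 > 0, so some outcome avoids every A_i.

26·p = 12/13 ≈ 0.9230769; existence CERTIFIED by the union bound.


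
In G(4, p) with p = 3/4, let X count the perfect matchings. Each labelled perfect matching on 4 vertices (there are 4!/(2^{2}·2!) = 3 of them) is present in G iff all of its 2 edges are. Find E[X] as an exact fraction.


K_4 has 4!/(2^{2}·2!) = 3 labelled perfect matchings.
For each such perfect matching H, let X_H = 1 if all 2 edges of H are present in G. Then P[X_H = 1] = p^{2} = (3/4)^{2} = 9/16.
By linearity of expectation: E[X] = Σ_H E[X_H] = 3 · p^{2} = 3 · 9/16 = 27/16.
Numerically: E[X] ≈ 1.6875.

E[X] = 3 · (3/4)^{2} = 27/16 ≈ 1.6875.


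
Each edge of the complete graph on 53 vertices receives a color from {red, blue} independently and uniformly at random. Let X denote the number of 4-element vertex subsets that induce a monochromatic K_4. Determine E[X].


Let X = Σ_S X_S over the C(53, 4) = 292825 subsets S of size 4, where X_S = 1 if the K_4 on S is monochromatic.
For a fixed S, the K_4 on S has C(4, 2) = 6 edges. P[all 6 edges red] = (1/2)^6, and likewise for blue, so P[monochromatic] = 2·(1/2)^6 = 2^{1 − 6} = 1/32.
By linearity of expectation: E[X] = C(53, 4) · 2^{1 − 6} = 292825 · 1/32 = 292825/32.
Numerically: E[X] ≈ 9150.78125.

E[X] = C(53,4)·2^(1−C(4,2)) = 292825/32 ≈ 9150.78125.
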